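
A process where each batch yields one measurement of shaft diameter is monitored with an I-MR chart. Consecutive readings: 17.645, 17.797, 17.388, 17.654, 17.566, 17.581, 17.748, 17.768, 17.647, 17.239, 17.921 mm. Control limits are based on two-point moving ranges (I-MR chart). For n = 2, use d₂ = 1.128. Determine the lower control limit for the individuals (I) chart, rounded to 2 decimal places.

X̄ = (17.645 + 17.797 + 17.388 + 17.654 + 17.566 + 17.581 + 17.748 + 17.768 + 17.647 + 17.239 + 17.921) / 11 = 17.6322
Moving ranges: 0.152, 0.409, 0.266, 0.088, 0.015, 0.167, 0.020, 0.121, 0.408, 0.682; M̄R̄ = 2.3280 / 10 = 0.2328
LCL = X̄ − 3·M̄R̄/d₂ = 17.6322 − 3 × 0.2328 / 1.128 = 17.0130

17.01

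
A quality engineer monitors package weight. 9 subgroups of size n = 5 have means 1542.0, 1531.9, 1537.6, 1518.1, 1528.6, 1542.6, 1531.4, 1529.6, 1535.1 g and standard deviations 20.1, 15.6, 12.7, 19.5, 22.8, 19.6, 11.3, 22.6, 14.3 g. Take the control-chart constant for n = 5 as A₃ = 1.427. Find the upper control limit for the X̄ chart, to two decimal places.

1558.12

X̄̄ = (1542.0 + 1531.9 + 1537.6 + 1518.1 + 1528.6 + 1542.6 + 1531.4 + 1529.6 + 1535.1) / 9 = 1532.9889
s̄ = (20.1 + 15.6 + 12.7 + 19.5 + 22.8 + 19.6 + 11.3 + 22.6 + 14.3) / 9 = 17.6111
UCL = X̄̄ + A₃·s̄ = 1532.9889 + 1.427 × 17.6111 = 1558.1199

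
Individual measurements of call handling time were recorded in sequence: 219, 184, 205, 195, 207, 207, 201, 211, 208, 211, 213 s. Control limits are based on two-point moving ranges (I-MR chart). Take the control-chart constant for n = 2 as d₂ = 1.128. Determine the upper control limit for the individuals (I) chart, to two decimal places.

X̄ = (219 + 184 + 205 + 195 + 207 + 207 + 201 + 211 + 208 + 211 + 213) / 11 = 205.5455
Moving ranges: 35, 21, 10, 12, 0, 6, 10, 3, 3, 2; M̄R̄ = 102.0000 / 10 = 10.2000
UCL = X̄ + 3·M̄R̄/d₂ = 205.5455 + 3 × 10.2000 / 1.128 = 232.6731

232.67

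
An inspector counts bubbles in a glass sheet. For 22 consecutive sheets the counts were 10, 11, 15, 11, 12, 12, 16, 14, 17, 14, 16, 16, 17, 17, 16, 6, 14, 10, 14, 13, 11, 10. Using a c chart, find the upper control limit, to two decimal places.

c̄ = (10 + 11 + 15 + 11 + 12 + 12 + 16 + 14 + 17 + 14 + 16 + 16 + 17 + 17 + 16 + 6 + 14 + 10 + 14 + 13 + 11 + 10) / 22 = 292 / 22 = 13.2727
UCL = c̄ + 3√c̄ = 13.2727 + 3 × √13.2727 = 13.2727 + 3 × 3.6432 = 24.2023

24.20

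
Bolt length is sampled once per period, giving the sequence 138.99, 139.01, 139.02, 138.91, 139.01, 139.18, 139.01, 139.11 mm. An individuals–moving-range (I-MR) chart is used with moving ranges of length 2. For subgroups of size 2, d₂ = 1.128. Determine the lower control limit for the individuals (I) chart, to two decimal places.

X̄ = (138.99 + 139.01 + 139.02 + 138.91 + 139.01 + 139.18 + 139.01 + 139.11) / 8 = 139.0300
Moving ranges: 0.02, 0.01, 0.11, 0.10, 0.17, 0.17, 0.10; M̄R̄ = 0.6800 / 7 = 0.0971
LCL = X̄ − 3·M̄R̄/d₂ = 139.0300 − 3 × 0.0971 / 1.128 = 138.7716

138.77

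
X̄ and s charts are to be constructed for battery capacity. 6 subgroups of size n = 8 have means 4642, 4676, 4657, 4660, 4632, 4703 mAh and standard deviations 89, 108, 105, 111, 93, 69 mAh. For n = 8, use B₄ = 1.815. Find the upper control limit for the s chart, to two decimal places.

s̄ = (89 + 108 + 105 + 111 + 93 + 69) / 6 = 95.8333
UCL_s = B₄·s̄ = 1.815 × 95.8333 = 173.9375

173.94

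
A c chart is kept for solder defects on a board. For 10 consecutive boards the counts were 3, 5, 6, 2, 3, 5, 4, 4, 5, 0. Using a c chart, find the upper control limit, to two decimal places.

9.47

c̄ = (3 + 5 + 6 + 2 + 3 + 5 + 4 + 4 + 5 + 0) / 10 = 37 / 10 = 3.7000
UCL = c̄ + 3√c̄ = 3.7000 + 3 × √3.7000 = 3.7000 + 3 × 1.9235 = 9.4706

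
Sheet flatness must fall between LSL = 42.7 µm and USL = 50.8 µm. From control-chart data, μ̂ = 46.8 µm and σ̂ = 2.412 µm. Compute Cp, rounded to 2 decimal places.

Cp = (USL − LSL) / (6σ̂) = (50.8 − 42.7) / (6 × 2.412) = 8.1000 / 14.4720 = 0.5597

0.56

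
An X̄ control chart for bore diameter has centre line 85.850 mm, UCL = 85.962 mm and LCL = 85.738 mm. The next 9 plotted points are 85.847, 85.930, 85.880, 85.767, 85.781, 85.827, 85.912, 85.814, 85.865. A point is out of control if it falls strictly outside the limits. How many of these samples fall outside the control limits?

All 9 points lie within [85.738, 85.962].

0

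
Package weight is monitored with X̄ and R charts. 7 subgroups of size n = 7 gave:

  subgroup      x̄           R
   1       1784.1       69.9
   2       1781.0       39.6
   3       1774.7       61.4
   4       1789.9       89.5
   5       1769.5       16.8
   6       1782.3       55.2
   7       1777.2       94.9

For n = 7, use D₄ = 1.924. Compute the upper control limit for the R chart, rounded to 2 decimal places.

R̄ = (69.9 + 39.6 + 61.4 + 89.5 + 16.8 + 55.2 + 94.9) / 7 = 427.3000 / 7 = 61.0429
UCL_R = D₄·R̄ = 1.924 × 61.0429 = 117.4465

117.45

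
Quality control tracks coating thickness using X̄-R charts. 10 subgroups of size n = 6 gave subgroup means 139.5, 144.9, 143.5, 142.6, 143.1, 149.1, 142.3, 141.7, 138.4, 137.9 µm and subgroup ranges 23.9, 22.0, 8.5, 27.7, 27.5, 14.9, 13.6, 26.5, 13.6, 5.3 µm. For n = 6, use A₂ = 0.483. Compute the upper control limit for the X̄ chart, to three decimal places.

151.163

X̄̄ = (139.5 + 144.9 + 143.5 + 142.6 + 143.1 + 149.1 + 142.3 + 141.7 + 138.4 + 137.9) / 10 = 1423.0000 / 10 = 142.3000
R̄ = (23.9 + 22.0 + 8.5 + 27.7 + 27.5 + 14.9 + 13.6 + 26.5 + 13.6 + 5.3) / 10 = 183.5000 / 10 = 18.3500
UCL = X̄̄ + A₂·R̄ = 142.3000 + 0.483 × 18.3500 = 151.1630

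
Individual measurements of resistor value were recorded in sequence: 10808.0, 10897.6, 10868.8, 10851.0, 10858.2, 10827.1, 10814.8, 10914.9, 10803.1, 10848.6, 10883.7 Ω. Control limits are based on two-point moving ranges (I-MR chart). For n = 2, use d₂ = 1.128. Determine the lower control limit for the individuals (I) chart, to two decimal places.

X̄ = (10808.0 + 10897.6 + 10868.8 + 10851.0 + 10858.2 + 10827.1 + 10814.8 + 10914.9 + 10803.1 + 10848.6 + 10883.7) / 11 = 10852.3455
Moving ranges: 89.6, 28.8, 17.8, 7.2, 31.1, 12.3, 100.1, 111.8, 45.5, 35.1; M̄R̄ = 479.3000 / 10 = 47.9300
LCL = X̄ − 3·M̄R̄/d₂ = 10852.3455 − 3 × 47.9300 / 1.128 = 10724.8721

10724.87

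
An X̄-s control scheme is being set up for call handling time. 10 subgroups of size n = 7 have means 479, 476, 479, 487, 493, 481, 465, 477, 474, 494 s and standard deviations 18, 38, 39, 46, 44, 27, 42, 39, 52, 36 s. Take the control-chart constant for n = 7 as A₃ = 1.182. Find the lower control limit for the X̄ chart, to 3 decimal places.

435.466

X̄̄ = (479 + 476 + 479 + 487 + 493 + 481 + 465 + 477 + 474 + 494) / 10 = 480.5000
s̄ = (18 + 38 + 39 + 46 + 44 + 27 + 42 + 39 + 52 + 36) / 10 = 38.1000
LCL = X̄̄ − A₃·s̄ = 480.5000 − 1.182 × 38.1000 = 435.4658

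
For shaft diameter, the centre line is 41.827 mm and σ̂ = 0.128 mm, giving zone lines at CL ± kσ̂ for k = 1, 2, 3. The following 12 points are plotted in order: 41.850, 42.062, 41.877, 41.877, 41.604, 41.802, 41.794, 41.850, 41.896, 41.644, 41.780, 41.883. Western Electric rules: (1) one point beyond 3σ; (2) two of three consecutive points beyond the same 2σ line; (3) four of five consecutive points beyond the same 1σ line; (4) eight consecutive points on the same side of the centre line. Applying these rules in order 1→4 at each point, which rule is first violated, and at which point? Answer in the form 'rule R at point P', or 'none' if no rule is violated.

none

Zone of each point (C = within 1σ̂, B = 1σ̂–2σ̂, A = 2σ̂–3σ̂, * = beyond 3σ̂; sign = side of CL): 1:+C, 2:+B, 3:+C, 4:+C, 5:-B, 6:-C, 7:-C, 8:+C, 9:+C, 10:-B, 11:-C, 12:+C
No rule fires across all 12 points.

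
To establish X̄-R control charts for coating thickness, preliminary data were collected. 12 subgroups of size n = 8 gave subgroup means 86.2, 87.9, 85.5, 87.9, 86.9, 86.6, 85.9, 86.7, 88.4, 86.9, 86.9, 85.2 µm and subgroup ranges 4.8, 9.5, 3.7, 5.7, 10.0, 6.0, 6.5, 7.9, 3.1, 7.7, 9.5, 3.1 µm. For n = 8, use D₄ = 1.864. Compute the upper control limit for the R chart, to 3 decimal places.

R̄ = (4.8 + 9.5 + 3.7 + 5.7 + 10.0 + 6.0 + 6.5 + 7.9 + 3.1 + 7.7 + 9.5 + 3.1) / 12 = 77.5000 / 12 = 6.4583
UCL_R = D₄·R̄ = 1.864 × 6.4583 = 12.0383

12.038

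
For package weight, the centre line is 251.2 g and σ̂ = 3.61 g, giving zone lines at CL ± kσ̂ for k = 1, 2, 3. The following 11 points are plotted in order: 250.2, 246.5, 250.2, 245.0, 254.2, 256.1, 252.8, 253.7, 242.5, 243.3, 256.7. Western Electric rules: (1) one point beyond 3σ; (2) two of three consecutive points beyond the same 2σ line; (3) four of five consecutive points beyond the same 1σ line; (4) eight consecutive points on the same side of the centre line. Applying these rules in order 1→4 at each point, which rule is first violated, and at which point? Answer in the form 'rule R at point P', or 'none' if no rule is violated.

rule 2 at point 10

Zone of each point (C = within 1σ̂, B = 1σ̂–2σ̂, A = 2σ̂–3σ̂, * = beyond 3σ̂; sign = side of CL): 1:-C, 2:-B, 3:-C, 4:-B, 5:+C, 6:+B, 7:+C, 8:+C, 9:-A, 10:-A, 11:+B
Rule 2 (two of three consecutive points beyond the same 2σ limit) is satisfied at point 10.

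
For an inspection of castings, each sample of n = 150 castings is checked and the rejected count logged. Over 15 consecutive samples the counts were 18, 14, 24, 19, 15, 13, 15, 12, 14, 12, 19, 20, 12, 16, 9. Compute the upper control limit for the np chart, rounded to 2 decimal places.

p̄ = Σdᵢ / (k·n) = 232 / (15 × 150) = 0.10311
UCL = np̄ + 3·√(np̄(1−p̄)) = 15.4667 + 3 × √(15.4667×0.89689) = 15.4667 + 3 × 3.7245 = 26.6402

26.64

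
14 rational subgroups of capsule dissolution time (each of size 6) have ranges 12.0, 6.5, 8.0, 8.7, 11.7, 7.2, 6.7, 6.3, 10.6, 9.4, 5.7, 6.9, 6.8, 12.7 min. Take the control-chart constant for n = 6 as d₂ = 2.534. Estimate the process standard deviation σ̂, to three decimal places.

3.360

R̄ = (12.0 + 6.5 + 8.0 + 8.7 + 11.7 + 7.2 + 6.7 + 6.3 + 10.6 + 9.4 + 5.7 + 6.9 + 6.8 + 12.7) / 14 = 8.5143
σ̂ = R̄ / d₂ = 8.5143 / 2.534 = 3.3600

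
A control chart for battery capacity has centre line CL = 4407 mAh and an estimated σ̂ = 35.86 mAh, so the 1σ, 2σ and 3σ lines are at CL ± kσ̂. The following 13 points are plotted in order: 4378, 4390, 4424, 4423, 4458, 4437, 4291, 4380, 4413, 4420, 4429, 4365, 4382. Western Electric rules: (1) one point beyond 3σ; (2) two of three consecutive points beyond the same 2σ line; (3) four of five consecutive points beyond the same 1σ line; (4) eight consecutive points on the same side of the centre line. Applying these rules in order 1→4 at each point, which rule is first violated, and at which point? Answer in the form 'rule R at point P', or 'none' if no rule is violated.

Zone of each point (C = within 1σ̂, B = 1σ̂–2σ̂, A = 2σ̂–3σ̂, * = beyond 3σ̂; sign = side of CL): 1:-C, 2:-C, 3:+C, 4:+C, 5:+B, 6:+C, 7:-*, 8:-C, 9:+C, 10:+C, 11:+C, 12:-B, 13:-C
Rule 1 (one point beyond the 3σ limits) is satisfied at point 7.

rule 1 at point 7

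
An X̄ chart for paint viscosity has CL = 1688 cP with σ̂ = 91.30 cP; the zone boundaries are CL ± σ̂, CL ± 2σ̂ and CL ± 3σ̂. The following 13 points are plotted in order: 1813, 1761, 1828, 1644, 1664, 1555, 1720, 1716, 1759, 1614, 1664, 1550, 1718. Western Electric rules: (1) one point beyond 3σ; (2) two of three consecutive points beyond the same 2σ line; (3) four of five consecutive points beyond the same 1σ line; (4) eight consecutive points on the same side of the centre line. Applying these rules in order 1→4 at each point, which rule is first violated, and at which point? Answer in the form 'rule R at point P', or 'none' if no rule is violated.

Zone of each point (C = within 1σ̂, B = 1σ̂–2σ̂, A = 2σ̂–3σ̂, * = beyond 3σ̂; sign = side of CL): 1:+B, 2:+C, 3:+B, 4:-C, 5:-C, 6:-B, 7:+C, 8:+C, 9:+C, 10:-C, 11:-C, 12:-B, 13:+C
No rule fires across all 13 points.

none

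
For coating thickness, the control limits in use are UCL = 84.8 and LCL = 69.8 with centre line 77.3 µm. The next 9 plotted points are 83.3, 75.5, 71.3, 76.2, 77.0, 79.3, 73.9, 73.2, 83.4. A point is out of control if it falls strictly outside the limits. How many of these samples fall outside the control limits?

All 9 points lie within [69.8, 84.8].

0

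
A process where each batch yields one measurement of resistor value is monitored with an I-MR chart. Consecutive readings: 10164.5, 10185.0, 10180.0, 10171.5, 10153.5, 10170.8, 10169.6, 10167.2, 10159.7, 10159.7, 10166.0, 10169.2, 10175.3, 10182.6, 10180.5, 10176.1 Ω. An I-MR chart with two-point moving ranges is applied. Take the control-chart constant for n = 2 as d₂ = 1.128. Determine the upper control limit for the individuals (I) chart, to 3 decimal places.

X̄ = (10164.5 + 10185.0 + 10180.0 + 10171.5 + 10153.5 + 10170.8 + 10169.6 + 10167.2 + 10159.7 + 10159.7 + 10166.0 + 10169.2 + 10175.3 + 10182.6 + 10180.5 + 10176.1) / 16 = 10170.7000
Moving ranges: 20.5, 5.0, 8.5, 18.0, 17.3, 1.2, 2.4, 7.5, 0.0, 6.3, 3.2, 6.1, 7.3, 2.1, 4.4; M̄R̄ = 109.8000 / 15 = 7.3200
UCL = X̄ + 3·M̄R̄/d₂ = 10170.7000 + 3 × 7.3200 / 1.128 = 10190.1681

10190.168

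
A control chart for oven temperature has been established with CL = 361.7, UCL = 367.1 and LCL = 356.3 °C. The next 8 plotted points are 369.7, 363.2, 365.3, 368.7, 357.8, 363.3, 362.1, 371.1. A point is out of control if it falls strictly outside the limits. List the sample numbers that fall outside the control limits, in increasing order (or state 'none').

1, 4, 8

Compare each point to [356.3, 367.1]: sample 1 = 369.7 > UCL; sample 4 = 368.7 > UCL; sample 8 = 371.1 > UCL.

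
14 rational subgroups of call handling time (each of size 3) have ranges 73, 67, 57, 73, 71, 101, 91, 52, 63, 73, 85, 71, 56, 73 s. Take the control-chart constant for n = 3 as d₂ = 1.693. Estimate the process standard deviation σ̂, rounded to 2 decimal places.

42.44

R̄ = (73 + 67 + 57 + 73 + 71 + 101 + 91 + 52 + 63 + 73 + 85 + 71 + 56 + 73) / 14 = 71.8571
σ̂ = R̄ / d₂ = 71.8571 / 1.693 = 42.4437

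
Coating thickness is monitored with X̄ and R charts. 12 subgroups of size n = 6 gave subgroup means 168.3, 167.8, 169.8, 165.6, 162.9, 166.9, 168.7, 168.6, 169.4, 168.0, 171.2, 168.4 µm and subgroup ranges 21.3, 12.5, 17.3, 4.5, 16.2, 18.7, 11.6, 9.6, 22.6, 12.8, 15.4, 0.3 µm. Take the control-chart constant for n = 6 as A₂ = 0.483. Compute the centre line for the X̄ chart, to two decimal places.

X̄̄ = (168.3 + 167.8 + 169.8 + 165.6 + 162.9 + 166.9 + 168.7 + 168.6 + 169.4 + 168.0 + 171.2 + 168.4) / 12 = 2015.6000 / 12 = 167.9667
CL = X̄̄ = 167.9667

167.97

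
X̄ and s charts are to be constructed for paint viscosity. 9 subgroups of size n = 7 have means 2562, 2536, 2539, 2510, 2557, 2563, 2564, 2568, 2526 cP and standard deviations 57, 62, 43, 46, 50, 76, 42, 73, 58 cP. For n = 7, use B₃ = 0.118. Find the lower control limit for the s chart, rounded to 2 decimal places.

s̄ = (57 + 62 + 43 + 46 + 50 + 76 + 42 + 73 + 58) / 9 = 56.3333
LCL_s = B₃·s̄ = 0.118 × 56.3333 = 6.6473

6.65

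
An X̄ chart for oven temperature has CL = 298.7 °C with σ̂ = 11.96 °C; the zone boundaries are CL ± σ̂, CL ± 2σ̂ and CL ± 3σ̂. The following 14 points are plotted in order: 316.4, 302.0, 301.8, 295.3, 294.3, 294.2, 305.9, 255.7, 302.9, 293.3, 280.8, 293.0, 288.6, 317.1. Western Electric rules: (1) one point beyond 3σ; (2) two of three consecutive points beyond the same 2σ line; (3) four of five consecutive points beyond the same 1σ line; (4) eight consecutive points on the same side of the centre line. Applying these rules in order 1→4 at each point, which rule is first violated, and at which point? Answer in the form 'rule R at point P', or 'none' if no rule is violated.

Zone of each point (C = within 1σ̂, B = 1σ̂–2σ̂, A = 2σ̂–3σ̂, * = beyond 3σ̂; sign = side of CL): 1:+B, 2:+C, 3:+C, 4:-C, 5:-C, 6:-C, 7:+C, 8:-*, 9:+C, 10:-C, 11:-B, 12:-C, 13:-C, 14:+B
Rule 1 (one point beyond the 3σ limits) is satisfied at point 8.

rule 1 at point 8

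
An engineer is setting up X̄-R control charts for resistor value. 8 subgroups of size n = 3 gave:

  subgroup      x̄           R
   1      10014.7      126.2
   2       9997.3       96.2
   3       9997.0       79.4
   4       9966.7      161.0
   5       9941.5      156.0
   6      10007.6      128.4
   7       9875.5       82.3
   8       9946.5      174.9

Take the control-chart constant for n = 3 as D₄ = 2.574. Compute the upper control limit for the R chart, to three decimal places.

323.166

R̄ = (126.2 + 96.2 + 79.4 + 161.0 + 156.0 + 128.4 + 82.3 + 174.9) / 8 = 1004.4000 / 8 = 125.5500
UCL_R = D₄·R̄ = 2.574 × 125.5500 = 323.1657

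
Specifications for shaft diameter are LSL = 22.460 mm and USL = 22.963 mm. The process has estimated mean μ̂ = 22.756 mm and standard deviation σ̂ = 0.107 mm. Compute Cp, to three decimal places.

0.783

Cp = (USL − LSL) / (6σ̂) = (22.963 − 22.460) / (6 × 0.107) = 0.5030 / 0.6420 = 0.7835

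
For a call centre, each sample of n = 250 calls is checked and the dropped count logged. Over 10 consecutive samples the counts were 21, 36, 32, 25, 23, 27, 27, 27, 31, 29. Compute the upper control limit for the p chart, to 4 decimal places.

0.1708

p̄ = Σdᵢ / (k·n) = 278 / (10 × 250) = 0.11120
UCL = p̄ + 3·√(p̄(1−p̄)/n) = 0.11120 + 3 × √(0.11120×0.88880/250) = 0.11120 + 3 × 0.01988 = 0.17085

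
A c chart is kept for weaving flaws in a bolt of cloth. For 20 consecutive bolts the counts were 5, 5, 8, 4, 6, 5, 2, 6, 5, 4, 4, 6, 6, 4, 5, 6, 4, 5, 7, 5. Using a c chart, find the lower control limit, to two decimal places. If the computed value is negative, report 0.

0.00

c̄ = (5 + 5 + 8 + 4 + 6 + 5 + 2 + 6 + 5 + 4 + 4 + 6 + 6 + 4 + 5 + 6 + 4 + 5 + 7 + 5) / 20 = 102 / 20 = 5.1000
LCL = c̄ − 3√c̄ = 5.1000 − 3 × 2.2583 = -1.6750 → 0 (cannot be negative)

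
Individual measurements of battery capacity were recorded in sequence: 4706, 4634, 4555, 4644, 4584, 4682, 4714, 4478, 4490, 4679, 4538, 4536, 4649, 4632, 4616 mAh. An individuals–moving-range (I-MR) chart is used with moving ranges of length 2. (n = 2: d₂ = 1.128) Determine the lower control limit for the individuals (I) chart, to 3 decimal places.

4389.528

X̄ = (4706 + 4634 + 4555 + 4644 + 4584 + 4682 + 4714 + 4478 + 4490 + 4679 + 4538 + 4536 + 4649 + 4632 + 4616) / 15 = 4609.1333
Moving ranges: 72, 79, 89, 60, 98, 32, 236, 12, 189, 141, 2, 113, 17, 16; M̄R̄ = 1156.0000 / 14 = 82.5714
LCL = X̄ − 3·M̄R̄/d₂ = 4609.1333 − 3 × 82.5714 / 1.128 = 4389.5285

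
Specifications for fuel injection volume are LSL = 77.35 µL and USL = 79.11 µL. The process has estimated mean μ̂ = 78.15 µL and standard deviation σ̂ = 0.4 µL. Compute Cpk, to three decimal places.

Cpu = (USL − μ̂) / (3σ̂) = (79.11 − 78.15) / (3 × 0.4) = 0.8000; Cpl = (μ̂ − LSL) / (3σ̂) = (78.15 − 77.35) / (3 × 0.4) = 0.6667; Cpk = min(Cpu, Cpl) = 0.6667

0.667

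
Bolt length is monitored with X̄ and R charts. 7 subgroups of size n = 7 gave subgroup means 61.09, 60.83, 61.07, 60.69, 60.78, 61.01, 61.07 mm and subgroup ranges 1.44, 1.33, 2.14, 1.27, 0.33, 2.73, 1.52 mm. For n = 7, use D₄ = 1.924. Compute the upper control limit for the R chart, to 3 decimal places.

2.957

R̄ = (1.44 + 1.33 + 2.14 + 1.27 + 0.33 + 2.73 + 1.52) / 7 = 10.7600 / 7 = 1.5371
UCL_R = D₄·R̄ = 1.924 × 1.5371 = 2.9575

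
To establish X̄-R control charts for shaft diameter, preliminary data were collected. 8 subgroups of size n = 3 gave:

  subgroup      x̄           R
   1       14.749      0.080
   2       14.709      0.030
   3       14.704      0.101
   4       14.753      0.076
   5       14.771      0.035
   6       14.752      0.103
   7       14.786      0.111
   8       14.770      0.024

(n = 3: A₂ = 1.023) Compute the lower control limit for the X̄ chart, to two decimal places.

14.68

X̄̄ = (14.749 + 14.709 + 14.704 + 14.753 + 14.771 + 14.752 + 14.786 + 14.770) / 8 = 117.9940 / 8 = 14.7492
R̄ = (0.080 + 0.030 + 0.101 + 0.076 + 0.035 + 0.103 + 0.111 + 0.024) / 8 = 0.5600 / 8 = 0.0700
LCL = X̄̄ − A₂·R̄ = 14.7492 − 1.023 × 0.0700 = 14.6776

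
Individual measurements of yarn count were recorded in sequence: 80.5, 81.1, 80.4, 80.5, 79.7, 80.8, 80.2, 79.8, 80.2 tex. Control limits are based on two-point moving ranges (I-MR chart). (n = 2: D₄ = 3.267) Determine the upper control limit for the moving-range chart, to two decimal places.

1.92

Moving ranges: 0.6, 0.7, 0.1, 0.8, 1.1, 0.6, 0.4, 0.4; M̄R̄ = 4.7000 / 8 = 0.5875
UCL_MR = D₄·M̄R̄ = 3.267 × 0.5875 = 1.9194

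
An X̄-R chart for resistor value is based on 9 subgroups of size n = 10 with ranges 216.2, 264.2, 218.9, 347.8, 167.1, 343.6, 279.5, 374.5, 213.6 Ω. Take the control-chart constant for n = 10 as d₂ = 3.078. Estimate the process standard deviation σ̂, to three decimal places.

87.553

R̄ = (216.2 + 264.2 + 218.9 + 347.8 + 167.1 + 343.6 + 279.5 + 374.5 + 213.6) / 9 = 269.4889
σ̂ = R̄ / d₂ = 269.4889 / 3.078 = 87.5532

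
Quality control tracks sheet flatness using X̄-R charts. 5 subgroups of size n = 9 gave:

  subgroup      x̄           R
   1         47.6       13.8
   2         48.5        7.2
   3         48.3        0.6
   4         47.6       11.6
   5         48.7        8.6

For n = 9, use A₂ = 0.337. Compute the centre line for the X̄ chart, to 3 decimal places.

X̄̄ = (47.6 + 48.5 + 48.3 + 47.6 + 48.7) / 5 = 240.7000 / 5 = 48.1400
CL = X̄̄ = 48.1400

48.140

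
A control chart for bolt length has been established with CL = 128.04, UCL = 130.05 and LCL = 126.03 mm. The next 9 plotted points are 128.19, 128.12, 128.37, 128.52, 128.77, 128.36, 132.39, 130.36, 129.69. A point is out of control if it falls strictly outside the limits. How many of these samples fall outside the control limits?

Compare each point to [126.03, 130.05]: sample 7 = 132.39 > UCL; sample 8 = 130.36 > UCL.

2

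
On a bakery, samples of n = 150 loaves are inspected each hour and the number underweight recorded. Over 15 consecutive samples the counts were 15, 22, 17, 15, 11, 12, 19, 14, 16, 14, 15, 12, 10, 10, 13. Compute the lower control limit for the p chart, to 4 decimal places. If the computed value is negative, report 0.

p̄ = Σdᵢ / (k·n) = 215 / (15 × 150) = 0.09556
LCL = p̄ − 3·√(p̄(1−p̄)/n) = 0.09556 − 3 × 0.02400 = 0.02355

0.0235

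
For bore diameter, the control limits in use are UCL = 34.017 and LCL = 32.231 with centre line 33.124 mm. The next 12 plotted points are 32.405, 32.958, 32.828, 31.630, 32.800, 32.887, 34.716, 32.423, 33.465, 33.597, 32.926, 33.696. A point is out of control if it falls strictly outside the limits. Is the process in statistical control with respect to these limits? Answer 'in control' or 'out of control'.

out of control

Compare each point to [32.231, 34.017]: sample 4 = 31.630 < LCL; sample 7 = 34.716 > UCL.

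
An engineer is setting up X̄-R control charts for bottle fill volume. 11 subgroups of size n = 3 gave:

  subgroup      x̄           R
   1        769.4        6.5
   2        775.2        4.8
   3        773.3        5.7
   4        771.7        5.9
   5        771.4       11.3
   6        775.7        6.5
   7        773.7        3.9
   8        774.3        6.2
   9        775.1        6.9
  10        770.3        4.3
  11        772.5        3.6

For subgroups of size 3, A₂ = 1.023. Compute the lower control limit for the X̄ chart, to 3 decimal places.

X̄̄ = (769.4 + 775.2 + 773.3 + 771.7 + 771.4 + 775.7 + 773.7 + 774.3 + 775.1 + 770.3 + 772.5) / 11 = 8502.6000 / 11 = 772.9636
R̄ = (6.5 + 4.8 + 5.7 + 5.9 + 11.3 + 6.5 + 3.9 + 6.2 + 6.9 + 4.3 + 3.6) / 11 = 65.6000 / 11 = 5.9636
LCL = X̄̄ − A₂·R̄ = 772.9636 − 1.023 × 5.9636 = 766.8628

766.863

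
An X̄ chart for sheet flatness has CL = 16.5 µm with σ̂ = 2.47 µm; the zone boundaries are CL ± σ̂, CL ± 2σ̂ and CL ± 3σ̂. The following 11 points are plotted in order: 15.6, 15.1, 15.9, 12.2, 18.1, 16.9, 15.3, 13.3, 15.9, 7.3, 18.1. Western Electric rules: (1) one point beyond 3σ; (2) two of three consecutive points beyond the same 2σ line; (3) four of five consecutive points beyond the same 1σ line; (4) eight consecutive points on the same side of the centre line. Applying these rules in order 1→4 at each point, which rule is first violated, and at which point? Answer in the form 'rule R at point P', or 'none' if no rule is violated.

Zone of each point (C = within 1σ̂, B = 1σ̂–2σ̂, A = 2σ̂–3σ̂, * = beyond 3σ̂; sign = side of CL): 1:-C, 2:-C, 3:-C, 4:-B, 5:+C, 6:+C, 7:-C, 8:-B, 9:-C, 10:-*, 11:+C
Rule 1 (one point beyond the 3σ limits) is satisfied at point 10.

rule 1 at point 10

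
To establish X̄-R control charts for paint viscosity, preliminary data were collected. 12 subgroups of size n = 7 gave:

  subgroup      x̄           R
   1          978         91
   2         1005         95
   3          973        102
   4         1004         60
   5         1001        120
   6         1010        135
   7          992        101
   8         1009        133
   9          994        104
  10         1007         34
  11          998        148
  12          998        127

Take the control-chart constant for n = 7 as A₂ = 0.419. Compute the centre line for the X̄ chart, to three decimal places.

997.417

X̄̄ = (978 + 1005 + 973 + 1004 + 1001 + 1010 + 992 + 1009 + 994 + 1007 + 998 + 998) / 12 = 11969.0000 / 12 = 997.4167
CL = X̄̄ = 997.4167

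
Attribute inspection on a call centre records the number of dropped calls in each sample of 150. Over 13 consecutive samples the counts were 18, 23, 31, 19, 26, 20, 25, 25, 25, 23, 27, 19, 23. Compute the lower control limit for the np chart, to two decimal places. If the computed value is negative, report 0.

10.06

p̄ = Σdᵢ / (k·n) = 304 / (13 × 150) = 0.15590
LCL = np̄ − 3·√(np̄(1−p̄)) = 23.3846 − 3 × 4.4429 = 10.0560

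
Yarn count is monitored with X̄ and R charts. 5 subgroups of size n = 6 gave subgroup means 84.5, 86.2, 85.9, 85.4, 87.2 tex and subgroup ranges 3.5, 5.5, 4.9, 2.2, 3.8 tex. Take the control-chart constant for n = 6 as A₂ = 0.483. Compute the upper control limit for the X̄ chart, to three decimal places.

X̄̄ = (84.5 + 86.2 + 85.9 + 85.4 + 87.2) / 5 = 429.2000 / 5 = 85.8400
R̄ = (3.5 + 5.5 + 4.9 + 2.2 + 3.8) / 5 = 19.9000 / 5 = 3.9800
UCL = X̄̄ + A₂·R̄ = 85.8400 + 0.483 × 3.9800 = 87.7623

87.762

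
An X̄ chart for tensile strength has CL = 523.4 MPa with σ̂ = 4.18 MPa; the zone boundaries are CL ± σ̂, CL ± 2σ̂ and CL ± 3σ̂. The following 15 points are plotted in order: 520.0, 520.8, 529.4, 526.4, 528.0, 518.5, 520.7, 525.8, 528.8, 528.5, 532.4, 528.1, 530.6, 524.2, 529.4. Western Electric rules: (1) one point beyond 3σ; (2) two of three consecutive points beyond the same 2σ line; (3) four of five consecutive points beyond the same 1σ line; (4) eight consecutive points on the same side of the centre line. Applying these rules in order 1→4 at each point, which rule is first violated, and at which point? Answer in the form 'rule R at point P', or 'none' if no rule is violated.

rule 3 at point 12

Zone of each point (C = within 1σ̂, B = 1σ̂–2σ̂, A = 2σ̂–3σ̂, * = beyond 3σ̂; sign = side of CL): 1:-C, 2:-C, 3:+B, 4:+C, 5:+B, 6:-B, 7:-C, 8:+C, 9:+B, 10:+B, 11:+A, 12:+B, 13:+B, 14:+C, 15:+B
Rule 3 (four of five consecutive points beyond the same 1σ limit) is satisfied at point 12.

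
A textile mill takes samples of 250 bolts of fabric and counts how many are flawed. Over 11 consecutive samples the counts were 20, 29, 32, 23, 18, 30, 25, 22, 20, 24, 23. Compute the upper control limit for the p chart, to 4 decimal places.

p̄ = Σdᵢ / (k·n) = 266 / (11 × 250) = 0.09673
UCL = p̄ + 3·√(p̄(1−p̄)/n) = 0.09673 + 3 × √(0.09673×0.90327/250) = 0.09673 + 3 × 0.01869 = 0.15281

0.1528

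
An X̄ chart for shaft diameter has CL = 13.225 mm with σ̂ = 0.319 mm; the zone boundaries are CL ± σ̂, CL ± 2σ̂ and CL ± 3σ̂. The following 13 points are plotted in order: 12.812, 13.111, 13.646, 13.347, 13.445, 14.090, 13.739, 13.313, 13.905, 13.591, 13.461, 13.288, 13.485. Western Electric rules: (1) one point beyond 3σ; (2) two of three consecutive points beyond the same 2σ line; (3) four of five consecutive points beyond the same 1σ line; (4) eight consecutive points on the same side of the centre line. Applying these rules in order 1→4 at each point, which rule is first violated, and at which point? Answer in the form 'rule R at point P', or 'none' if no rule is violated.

Zone of each point (C = within 1σ̂, B = 1σ̂–2σ̂, A = 2σ̂–3σ̂, * = beyond 3σ̂; sign = side of CL): 1:-B, 2:-C, 3:+B, 4:+C, 5:+C, 6:+A, 7:+B, 8:+C, 9:+A, 10:+B, 11:+C, 12:+C, 13:+C
Rule 3 (four of five consecutive points beyond the same 1σ limit) is satisfied at point 10.

rule 3 at point 10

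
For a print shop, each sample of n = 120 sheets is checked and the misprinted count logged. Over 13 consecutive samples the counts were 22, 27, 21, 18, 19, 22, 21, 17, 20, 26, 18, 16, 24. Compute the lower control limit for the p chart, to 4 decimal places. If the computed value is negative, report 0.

p̄ = Σdᵢ / (k·n) = 271 / (13 × 120) = 0.17372
LCL = p̄ − 3·√(p̄(1−p̄)/n) = 0.17372 − 3 × 0.03459 = 0.06996

0.0700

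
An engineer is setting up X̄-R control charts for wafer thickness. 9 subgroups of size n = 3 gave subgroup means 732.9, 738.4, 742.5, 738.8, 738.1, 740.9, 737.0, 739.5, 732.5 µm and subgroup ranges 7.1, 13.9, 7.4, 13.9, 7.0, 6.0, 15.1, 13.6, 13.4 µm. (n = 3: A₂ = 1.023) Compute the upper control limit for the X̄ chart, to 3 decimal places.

748.916

X̄̄ = (732.9 + 738.4 + 742.5 + 738.8 + 738.1 + 740.9 + 737.0 + 739.5 + 732.5) / 9 = 6640.6000 / 9 = 737.8444
R̄ = (7.1 + 13.9 + 7.4 + 13.9 + 7.0 + 6.0 + 15.1 + 13.6 + 13.4) / 9 = 97.4000 / 9 = 10.8222
UCL = X̄̄ + A₂·R̄ = 737.8444 + 1.023 × 10.8222 = 748.9156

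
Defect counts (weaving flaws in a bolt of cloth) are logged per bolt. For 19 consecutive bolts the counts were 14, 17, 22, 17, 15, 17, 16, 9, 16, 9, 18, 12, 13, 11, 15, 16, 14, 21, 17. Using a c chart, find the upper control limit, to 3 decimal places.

26.911

c̄ = (14 + 17 + 22 + 17 + 15 + 17 + 16 + 9 + 16 + 9 + 18 + 12 + 13 + 11 + 15 + 16 + 14 + 21 + 17) / 19 = 289 / 19 = 15.2105
UCL = c̄ + 3√c̄ = 15.2105 + 3 × √15.2105 = 15.2105 + 3 × 3.9001 = 26.9107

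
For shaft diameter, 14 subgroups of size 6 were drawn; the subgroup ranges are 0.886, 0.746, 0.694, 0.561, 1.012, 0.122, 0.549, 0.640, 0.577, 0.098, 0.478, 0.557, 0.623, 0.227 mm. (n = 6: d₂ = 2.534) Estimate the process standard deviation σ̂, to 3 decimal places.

R̄ = (0.886 + 0.746 + 0.694 + 0.561 + 1.012 + 0.122 + 0.549 + 0.640 + 0.577 + 0.098 + 0.478 + 0.557 + 0.623 + 0.227) / 14 = 0.5550
σ̂ = R̄ / d₂ = 0.5550 / 2.534 = 0.2190

0.219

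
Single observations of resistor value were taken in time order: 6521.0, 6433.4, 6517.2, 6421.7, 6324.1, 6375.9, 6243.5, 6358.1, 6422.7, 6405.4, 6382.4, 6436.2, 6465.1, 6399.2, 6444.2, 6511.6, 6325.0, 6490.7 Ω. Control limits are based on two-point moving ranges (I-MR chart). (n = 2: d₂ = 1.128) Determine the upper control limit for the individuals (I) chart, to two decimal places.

6631.54

X̄ = (6521.0 + 6433.4 + 6517.2 + 6421.7 + 6324.1 + 6375.9 + 6243.5 + 6358.1 + 6422.7 + 6405.4 + 6382.4 + 6436.2 + 6465.1 + 6399.2 + 6444.2 + 6511.6 + 6325.0 + 6490.7) / 18 = 6415.4111
Moving ranges: 87.6, 83.8, 95.5, 97.6, 51.8, 132.4, 114.6, 64.6, 17.3, 23.0, 53.8, 28.9, 65.9, 45.0, 67.4, 186.6, 165.7; M̄R̄ = 1381.5000 / 17 = 81.2647
UCL = X̄ + 3·M̄R̄/d₂ = 6415.4111 + 3 × 81.2647 / 1.128 = 6631.5406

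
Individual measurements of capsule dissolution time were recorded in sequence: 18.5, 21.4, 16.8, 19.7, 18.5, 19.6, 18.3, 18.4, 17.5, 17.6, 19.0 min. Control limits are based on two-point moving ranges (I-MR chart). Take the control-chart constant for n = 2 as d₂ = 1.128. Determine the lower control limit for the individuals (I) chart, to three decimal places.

X̄ = (18.5 + 21.4 + 16.8 + 19.7 + 18.5 + 19.6 + 18.3 + 18.4 + 17.5 + 17.6 + 19.0) / 11 = 18.6636
Moving ranges: 2.9, 4.6, 2.9, 1.2, 1.1, 1.3, 0.1, 0.9, 0.1, 1.4; M̄R̄ = 16.5000 / 10 = 1.6500
LCL = X̄ − 3·M̄R̄/d₂ = 18.6636 − 3 × 1.6500 / 1.128 = 14.2753

14.275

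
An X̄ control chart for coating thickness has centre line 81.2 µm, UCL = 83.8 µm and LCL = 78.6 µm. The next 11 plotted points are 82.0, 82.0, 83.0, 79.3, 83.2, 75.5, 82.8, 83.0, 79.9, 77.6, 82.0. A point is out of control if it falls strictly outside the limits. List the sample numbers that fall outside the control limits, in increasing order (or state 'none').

6, 10

Compare each point to [78.6, 83.8]: sample 6 = 75.5 < LCL; sample 10 = 77.6 < LCL.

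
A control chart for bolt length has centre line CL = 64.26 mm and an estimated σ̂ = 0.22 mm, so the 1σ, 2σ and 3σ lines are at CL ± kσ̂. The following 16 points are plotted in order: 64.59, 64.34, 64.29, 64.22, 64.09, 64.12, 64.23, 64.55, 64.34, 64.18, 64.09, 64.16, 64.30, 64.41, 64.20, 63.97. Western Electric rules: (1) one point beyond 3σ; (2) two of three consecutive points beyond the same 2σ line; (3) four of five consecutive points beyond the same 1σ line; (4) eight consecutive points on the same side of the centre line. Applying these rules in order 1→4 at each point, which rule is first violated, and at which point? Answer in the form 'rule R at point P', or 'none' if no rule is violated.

Zone of each point (C = within 1σ̂, B = 1σ̂–2σ̂, A = 2σ̂–3σ̂, * = beyond 3σ̂; sign = side of CL): 1:+B, 2:+C, 3:+C, 4:-C, 5:-C, 6:-C, 7:-C, 8:+B, 9:+C, 10:-C, 11:-C, 12:-C, 13:+C, 14:+C, 15:-C, 16:-B
No rule fires across all 16 points.

none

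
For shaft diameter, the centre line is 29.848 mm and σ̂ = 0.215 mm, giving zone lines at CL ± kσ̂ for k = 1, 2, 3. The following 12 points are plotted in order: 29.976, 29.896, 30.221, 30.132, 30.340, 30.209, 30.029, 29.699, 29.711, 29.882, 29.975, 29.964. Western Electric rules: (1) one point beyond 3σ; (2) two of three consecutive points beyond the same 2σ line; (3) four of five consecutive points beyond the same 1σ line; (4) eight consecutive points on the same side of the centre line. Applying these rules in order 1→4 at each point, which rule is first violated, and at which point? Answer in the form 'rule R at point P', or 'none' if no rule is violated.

Zone of each point (C = within 1σ̂, B = 1σ̂–2σ̂, A = 2σ̂–3σ̂, * = beyond 3σ̂; sign = side of CL): 1:+C, 2:+C, 3:+B, 4:+B, 5:+A, 6:+B, 7:+C, 8:-C, 9:-C, 10:+C, 11:+C, 12:+C
Rule 3 (four of five consecutive points beyond the same 1σ limit) is satisfied at point 6.

rule 3 at point 6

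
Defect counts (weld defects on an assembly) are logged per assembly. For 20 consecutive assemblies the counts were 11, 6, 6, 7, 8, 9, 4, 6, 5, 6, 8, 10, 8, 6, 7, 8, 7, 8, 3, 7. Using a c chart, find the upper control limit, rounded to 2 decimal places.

c̄ = (11 + 6 + 6 + 7 + 8 + 9 + 4 + 6 + 5 + 6 + 8 + 10 + 8 + 6 + 7 + 8 + 7 + 8 + 3 + 7) / 20 = 140 / 20 = 7.0000
UCL = c̄ + 3√c̄ = 7.0000 + 3 × √7.0000 = 7.0000 + 3 × 2.6458 = 14.9373

14.94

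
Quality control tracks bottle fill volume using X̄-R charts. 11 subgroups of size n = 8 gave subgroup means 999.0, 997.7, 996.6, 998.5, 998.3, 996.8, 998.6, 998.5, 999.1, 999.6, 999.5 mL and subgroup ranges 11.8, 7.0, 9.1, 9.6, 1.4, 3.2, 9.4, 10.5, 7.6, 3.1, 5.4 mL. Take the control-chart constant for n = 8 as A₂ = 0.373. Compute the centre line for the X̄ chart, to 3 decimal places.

998.382

X̄̄ = (999.0 + 997.7 + 996.6 + 998.5 + 998.3 + 996.8 + 998.6 + 998.5 + 999.1 + 999.6 + 999.5) / 11 = 10982.2000 / 11 = 998.3818
CL = X̄̄ = 998.3818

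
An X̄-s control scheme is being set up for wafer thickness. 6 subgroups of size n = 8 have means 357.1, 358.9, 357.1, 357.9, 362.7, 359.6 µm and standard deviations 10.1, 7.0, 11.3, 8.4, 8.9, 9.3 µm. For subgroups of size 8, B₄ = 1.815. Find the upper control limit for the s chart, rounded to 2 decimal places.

s̄ = (10.1 + 7.0 + 11.3 + 8.4 + 8.9 + 9.3) / 6 = 9.1667
UCL_s = B₄·s̄ = 1.815 × 9.1667 = 16.6375

16.64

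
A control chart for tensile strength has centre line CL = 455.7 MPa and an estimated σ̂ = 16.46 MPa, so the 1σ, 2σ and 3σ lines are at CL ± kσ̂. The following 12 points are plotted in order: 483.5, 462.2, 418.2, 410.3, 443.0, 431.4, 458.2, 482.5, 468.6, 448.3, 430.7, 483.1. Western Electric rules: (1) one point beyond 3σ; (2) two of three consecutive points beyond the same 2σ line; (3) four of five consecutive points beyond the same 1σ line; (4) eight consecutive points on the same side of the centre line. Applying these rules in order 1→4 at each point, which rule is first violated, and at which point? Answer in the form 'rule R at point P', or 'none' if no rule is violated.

Zone of each point (C = within 1σ̂, B = 1σ̂–2σ̂, A = 2σ̂–3σ̂, * = beyond 3σ̂; sign = side of CL): 1:+B, 2:+C, 3:-A, 4:-A, 5:-C, 6:-B, 7:+C, 8:+B, 9:+C, 10:-C, 11:-B, 12:+B
Rule 2 (two of three consecutive points beyond the same 2σ limit) is satisfied at point 4.

rule 2 at point 4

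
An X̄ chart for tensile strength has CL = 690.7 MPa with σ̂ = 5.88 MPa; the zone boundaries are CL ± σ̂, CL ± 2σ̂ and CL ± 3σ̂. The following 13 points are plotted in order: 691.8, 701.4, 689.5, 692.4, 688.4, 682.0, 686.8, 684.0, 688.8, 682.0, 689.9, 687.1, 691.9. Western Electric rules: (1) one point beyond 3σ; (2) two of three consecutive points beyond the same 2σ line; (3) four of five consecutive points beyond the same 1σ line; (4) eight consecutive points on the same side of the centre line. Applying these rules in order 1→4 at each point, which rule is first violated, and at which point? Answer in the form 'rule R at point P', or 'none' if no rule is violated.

rule 4 at point 12

Zone of each point (C = within 1σ̂, B = 1σ̂–2σ̂, A = 2σ̂–3σ̂, * = beyond 3σ̂; sign = side of CL): 1:+C, 2:+B, 3:-C, 4:+C, 5:-C, 6:-B, 7:-C, 8:-B, 9:-C, 10:-B, 11:-C, 12:-C, 13:+C
Rule 4 (eight consecutive points on the same side of the centre line) is satisfied at point 12.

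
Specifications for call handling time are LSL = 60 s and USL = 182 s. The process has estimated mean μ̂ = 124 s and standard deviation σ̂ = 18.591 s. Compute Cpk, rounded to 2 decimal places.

Cpu = (USL − μ̂) / (3σ̂) = (182 − 124) / (3 × 18.591) = 1.0399; Cpl = (μ̂ − LSL) / (3σ̂) = (124 − 60) / (3 × 18.591) = 1.1475; Cpk = min(Cpu, Cpl) = 1.0399

1.04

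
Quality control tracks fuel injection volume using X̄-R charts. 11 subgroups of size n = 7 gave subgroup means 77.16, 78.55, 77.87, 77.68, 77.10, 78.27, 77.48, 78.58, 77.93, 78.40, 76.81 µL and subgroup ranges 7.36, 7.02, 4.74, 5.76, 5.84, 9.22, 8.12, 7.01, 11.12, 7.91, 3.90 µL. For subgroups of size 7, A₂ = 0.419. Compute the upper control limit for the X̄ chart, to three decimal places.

80.774

X̄̄ = (77.16 + 78.55 + 77.87 + 77.68 + 77.10 + 78.27 + 77.48 + 78.58 + 77.93 + 78.40 + 76.81) / 11 = 855.8300 / 11 = 77.8027
R̄ = (7.36 + 7.02 + 4.74 + 5.76 + 5.84 + 9.22 + 8.12 + 7.01 + 11.12 + 7.91 + 3.90) / 11 = 78.0000 / 11 = 7.0909
UCL = X̄̄ + A₂·R̄ = 77.8027 + 0.419 × 7.0909 = 80.7738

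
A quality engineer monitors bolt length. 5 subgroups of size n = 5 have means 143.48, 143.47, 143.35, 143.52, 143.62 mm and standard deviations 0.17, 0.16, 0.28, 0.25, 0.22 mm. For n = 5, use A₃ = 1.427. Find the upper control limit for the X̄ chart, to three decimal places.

143.796

X̄̄ = (143.48 + 143.47 + 143.35 + 143.52 + 143.62) / 5 = 143.4880
s̄ = (0.17 + 0.16 + 0.28 + 0.25 + 0.22) / 5 = 0.2160
UCL = X̄̄ + A₃·s̄ = 143.4880 + 1.427 × 0.2160 = 143.7962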